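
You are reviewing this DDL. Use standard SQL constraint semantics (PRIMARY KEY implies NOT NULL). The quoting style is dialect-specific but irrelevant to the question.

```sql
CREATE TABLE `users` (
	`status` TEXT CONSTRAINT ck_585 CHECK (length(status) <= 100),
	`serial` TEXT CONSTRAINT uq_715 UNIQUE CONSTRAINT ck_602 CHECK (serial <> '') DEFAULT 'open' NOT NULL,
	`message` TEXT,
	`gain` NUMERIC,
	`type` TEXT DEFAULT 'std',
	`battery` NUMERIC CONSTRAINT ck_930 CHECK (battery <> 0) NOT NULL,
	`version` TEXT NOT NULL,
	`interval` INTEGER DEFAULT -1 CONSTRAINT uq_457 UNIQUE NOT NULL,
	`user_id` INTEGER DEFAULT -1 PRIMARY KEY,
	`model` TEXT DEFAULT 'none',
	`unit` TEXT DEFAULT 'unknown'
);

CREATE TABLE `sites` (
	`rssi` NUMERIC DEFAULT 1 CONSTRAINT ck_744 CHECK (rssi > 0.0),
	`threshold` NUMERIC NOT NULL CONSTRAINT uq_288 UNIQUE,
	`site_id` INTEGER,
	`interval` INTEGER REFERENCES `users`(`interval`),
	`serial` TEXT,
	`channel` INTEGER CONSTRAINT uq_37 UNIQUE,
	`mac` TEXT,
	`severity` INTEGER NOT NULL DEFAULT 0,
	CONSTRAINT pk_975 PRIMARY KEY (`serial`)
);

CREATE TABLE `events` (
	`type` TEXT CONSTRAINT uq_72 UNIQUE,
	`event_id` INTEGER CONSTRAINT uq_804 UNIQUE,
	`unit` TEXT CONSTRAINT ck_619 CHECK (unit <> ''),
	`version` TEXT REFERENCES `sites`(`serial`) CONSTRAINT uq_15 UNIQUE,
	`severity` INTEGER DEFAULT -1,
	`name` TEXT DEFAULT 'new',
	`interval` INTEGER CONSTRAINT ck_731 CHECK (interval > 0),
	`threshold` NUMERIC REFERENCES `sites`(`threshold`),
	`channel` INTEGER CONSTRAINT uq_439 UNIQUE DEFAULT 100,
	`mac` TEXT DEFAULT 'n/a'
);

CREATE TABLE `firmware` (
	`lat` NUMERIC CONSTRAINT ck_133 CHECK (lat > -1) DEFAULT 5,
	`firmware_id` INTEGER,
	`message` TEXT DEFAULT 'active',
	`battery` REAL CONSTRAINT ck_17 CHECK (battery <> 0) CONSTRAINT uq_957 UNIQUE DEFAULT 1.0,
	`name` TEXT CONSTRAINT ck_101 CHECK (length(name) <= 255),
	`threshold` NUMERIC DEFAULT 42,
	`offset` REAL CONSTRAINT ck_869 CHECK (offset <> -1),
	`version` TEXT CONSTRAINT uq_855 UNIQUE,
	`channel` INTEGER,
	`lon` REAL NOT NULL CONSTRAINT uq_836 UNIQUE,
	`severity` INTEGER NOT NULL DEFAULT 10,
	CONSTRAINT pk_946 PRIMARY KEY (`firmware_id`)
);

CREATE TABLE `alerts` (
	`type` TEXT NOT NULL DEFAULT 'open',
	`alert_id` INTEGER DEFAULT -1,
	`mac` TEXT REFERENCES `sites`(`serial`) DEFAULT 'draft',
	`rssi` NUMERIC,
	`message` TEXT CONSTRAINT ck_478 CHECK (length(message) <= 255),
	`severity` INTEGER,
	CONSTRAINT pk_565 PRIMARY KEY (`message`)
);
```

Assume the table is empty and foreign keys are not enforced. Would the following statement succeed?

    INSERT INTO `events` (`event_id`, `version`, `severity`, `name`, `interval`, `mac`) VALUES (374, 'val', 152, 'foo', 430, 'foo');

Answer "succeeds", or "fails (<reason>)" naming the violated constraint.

succeeds

events has no NOT NULL or PRIMARY KEY columns.
CHECK constraints: 430 satisfies (interval > 0).
No constraint is violated.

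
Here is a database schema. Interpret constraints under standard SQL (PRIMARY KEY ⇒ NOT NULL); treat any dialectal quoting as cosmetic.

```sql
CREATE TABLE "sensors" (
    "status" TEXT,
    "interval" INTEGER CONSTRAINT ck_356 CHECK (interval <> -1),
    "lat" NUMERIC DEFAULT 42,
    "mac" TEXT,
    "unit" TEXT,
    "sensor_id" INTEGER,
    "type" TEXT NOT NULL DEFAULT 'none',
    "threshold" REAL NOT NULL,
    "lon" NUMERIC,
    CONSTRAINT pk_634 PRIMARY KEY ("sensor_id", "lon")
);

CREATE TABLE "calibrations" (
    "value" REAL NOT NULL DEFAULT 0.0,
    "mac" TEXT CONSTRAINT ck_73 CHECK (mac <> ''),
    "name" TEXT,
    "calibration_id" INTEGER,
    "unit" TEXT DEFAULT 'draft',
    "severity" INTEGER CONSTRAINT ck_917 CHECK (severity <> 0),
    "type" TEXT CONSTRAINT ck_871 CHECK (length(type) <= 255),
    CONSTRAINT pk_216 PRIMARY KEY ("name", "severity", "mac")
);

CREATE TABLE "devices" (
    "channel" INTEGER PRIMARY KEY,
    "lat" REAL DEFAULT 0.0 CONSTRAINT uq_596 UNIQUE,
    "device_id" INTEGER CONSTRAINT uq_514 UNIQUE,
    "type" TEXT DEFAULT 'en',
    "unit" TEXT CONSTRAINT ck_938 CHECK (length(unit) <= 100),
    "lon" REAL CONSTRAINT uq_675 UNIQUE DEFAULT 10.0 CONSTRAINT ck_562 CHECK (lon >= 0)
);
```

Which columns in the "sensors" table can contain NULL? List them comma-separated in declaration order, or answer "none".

status, interval, lat, mac, unit

- status: no NOT NULL constraint applies → nullable.
- interval: CHECK does not forbid NULL (a CHECK constraint passes when its expression is NULL) → nullable.
- lat: DEFAULT only fills an omitted column; an explicit NULL is still allowed → nullable.
- mac: no NOT NULL constraint applies → nullable.
- unit: no NOT NULL constraint applies → nullable.
- sensor_id: part of the PRIMARY KEY, which implies NOT NULL → not nullable.
- type: declared NOT NULL → not nullable.
- threshold: declared NOT NULL → not nullable.
- lon: part of the PRIMARY KEY, which implies NOT NULL → not nullable.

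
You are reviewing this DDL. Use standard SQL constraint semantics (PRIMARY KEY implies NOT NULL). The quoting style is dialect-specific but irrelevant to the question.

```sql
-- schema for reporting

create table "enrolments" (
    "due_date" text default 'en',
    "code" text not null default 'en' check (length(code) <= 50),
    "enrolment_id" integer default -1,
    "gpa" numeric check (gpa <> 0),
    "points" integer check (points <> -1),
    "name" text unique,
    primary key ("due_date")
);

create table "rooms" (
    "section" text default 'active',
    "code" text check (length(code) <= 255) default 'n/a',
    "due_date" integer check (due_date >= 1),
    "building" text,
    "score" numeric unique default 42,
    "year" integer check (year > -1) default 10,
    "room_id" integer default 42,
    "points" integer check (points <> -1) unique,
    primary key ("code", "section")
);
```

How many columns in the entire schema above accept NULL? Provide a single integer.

10

enrolments: 4 nullable (enrolment_id, gpa, points, name — PK (due_date) and explicit NOT NULL columns excluded).
rooms: 6 nullable (due_date, building, score, year, room_id, points — PK (code, section) and explicit NOT NULL columns excluded).
Total: 4 + 6 = 10.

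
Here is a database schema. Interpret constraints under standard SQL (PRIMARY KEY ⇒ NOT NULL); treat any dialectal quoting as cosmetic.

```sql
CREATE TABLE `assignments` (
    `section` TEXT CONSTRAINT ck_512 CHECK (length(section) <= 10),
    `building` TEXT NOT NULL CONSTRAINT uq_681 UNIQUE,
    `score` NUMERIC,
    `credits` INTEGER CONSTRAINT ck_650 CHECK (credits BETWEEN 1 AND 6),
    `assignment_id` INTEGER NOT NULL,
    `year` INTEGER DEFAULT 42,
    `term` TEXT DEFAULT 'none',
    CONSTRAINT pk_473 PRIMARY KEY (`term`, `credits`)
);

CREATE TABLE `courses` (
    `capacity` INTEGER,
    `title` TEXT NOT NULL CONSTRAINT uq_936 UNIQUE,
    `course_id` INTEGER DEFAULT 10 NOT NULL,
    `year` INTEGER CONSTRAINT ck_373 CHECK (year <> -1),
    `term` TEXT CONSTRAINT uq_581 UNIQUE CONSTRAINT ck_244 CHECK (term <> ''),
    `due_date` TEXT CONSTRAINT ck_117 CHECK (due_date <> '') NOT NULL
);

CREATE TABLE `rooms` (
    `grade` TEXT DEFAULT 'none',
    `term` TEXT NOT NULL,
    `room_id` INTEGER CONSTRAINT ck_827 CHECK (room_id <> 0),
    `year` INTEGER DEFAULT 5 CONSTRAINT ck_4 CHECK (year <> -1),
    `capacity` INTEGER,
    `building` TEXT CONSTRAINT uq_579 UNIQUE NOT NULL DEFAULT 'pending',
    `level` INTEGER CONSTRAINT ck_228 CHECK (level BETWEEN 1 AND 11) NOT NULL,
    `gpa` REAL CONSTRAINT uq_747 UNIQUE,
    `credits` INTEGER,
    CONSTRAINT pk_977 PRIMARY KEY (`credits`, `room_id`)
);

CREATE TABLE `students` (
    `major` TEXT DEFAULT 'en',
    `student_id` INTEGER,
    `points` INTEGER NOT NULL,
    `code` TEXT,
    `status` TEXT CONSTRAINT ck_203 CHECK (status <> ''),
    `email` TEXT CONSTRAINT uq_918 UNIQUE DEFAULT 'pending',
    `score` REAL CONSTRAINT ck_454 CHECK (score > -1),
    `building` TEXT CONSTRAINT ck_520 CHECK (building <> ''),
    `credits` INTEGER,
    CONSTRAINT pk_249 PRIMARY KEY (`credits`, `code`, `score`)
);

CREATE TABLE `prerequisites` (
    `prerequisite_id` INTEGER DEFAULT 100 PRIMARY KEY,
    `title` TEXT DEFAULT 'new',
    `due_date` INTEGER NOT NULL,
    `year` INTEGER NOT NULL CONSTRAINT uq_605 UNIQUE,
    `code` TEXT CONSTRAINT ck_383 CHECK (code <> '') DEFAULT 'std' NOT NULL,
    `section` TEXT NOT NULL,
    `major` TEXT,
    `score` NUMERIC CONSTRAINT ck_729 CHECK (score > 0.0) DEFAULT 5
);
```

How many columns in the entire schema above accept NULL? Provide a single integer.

assignments: 3 nullable (section, score, year — PK (term, credits) and explicit NOT NULL columns excluded).
courses: 3 nullable (capacity, year, term — PK none and explicit NOT NULL columns excluded).
rooms: 4 nullable (grade, year, capacity, gpa — PK (credits, room_id) and explicit NOT NULL columns excluded).
students: 5 nullable (major, student_id, status, email, building — PK (credits, code, score) and explicit NOT NULL columns excluded).
prerequisites: 3 nullable (title, major, score — PK (prerequisite_id) and explicit NOT NULL columns excluded).
Total: 3 + 3 + 4 + 5 + 3 = 18.

18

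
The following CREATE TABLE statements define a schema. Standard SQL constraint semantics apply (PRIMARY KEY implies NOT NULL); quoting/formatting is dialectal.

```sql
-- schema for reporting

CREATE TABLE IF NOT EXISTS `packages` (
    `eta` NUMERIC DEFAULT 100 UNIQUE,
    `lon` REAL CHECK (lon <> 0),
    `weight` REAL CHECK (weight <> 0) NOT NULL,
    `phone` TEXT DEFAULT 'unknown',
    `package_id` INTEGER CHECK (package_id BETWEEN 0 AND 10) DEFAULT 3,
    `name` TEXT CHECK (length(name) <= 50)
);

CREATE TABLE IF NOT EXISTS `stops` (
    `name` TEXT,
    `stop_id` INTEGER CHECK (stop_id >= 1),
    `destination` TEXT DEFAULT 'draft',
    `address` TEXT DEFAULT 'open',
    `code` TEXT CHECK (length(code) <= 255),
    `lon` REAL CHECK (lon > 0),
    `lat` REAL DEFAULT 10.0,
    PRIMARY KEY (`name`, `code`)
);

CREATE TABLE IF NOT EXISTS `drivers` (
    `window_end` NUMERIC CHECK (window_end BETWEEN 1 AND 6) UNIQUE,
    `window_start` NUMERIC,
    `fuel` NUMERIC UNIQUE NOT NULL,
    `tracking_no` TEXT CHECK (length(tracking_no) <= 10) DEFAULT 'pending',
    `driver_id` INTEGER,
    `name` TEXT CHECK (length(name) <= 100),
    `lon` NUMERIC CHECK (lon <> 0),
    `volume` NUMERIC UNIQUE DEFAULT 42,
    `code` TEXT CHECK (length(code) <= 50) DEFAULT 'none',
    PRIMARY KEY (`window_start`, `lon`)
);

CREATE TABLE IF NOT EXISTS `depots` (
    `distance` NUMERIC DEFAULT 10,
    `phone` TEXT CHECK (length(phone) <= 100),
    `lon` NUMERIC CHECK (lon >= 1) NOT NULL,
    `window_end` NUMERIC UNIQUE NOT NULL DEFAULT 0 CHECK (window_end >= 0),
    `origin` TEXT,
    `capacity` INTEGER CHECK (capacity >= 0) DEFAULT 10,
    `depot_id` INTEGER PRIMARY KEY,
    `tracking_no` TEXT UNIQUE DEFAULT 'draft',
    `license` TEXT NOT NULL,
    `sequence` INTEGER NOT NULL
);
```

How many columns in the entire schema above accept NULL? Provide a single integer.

packages: 5 nullable (eta, lon, phone, package_id, name — PK none and explicit NOT NULL columns excluded).
stops: 5 nullable (stop_id, destination, address, lon, lat — PK (name, code) and explicit NOT NULL columns excluded).
drivers: 6 nullable (window_end, tracking_no, driver_id, name, volume, code — PK (window_start, lon) and explicit NOT NULL columns excluded).
depots: 5 nullable (distance, phone, origin, capacity, tracking_no — PK (depot_id) and explicit NOT NULL columns excluded).
Total: 5 + 5 + 6 + 5 = 21.

21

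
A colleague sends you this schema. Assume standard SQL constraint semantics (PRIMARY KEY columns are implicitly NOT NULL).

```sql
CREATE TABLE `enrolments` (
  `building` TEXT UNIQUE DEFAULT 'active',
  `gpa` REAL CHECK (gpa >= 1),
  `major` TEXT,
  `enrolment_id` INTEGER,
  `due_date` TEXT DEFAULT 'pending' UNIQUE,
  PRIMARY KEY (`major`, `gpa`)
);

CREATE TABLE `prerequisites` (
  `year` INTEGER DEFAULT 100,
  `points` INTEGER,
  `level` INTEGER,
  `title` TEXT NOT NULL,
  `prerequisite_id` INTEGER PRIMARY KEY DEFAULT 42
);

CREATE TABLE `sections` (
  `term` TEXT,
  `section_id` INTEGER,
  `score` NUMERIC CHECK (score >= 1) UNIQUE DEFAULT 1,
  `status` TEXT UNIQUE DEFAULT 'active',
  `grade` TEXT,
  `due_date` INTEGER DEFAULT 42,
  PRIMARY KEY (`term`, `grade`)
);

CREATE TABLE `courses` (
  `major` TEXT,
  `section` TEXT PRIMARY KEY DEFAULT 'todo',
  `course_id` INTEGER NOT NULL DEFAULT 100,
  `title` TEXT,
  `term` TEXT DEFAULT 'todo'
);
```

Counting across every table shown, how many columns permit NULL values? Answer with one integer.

13

enrolments: 3 nullable (building, enrolment_id, due_date — PK (major, gpa) and explicit NOT NULL columns excluded).
prerequisites: 3 nullable (year, points, level — PK (prerequisite_id) and explicit NOT NULL columns excluded).
sections: 4 nullable (section_id, score, status, due_date — PK (term, grade) and explicit NOT NULL columns excluded).
courses: 3 nullable (major, title, term — PK (section) and explicit NOT NULL columns excluded).
Total: 3 + 3 + 4 + 3 = 13.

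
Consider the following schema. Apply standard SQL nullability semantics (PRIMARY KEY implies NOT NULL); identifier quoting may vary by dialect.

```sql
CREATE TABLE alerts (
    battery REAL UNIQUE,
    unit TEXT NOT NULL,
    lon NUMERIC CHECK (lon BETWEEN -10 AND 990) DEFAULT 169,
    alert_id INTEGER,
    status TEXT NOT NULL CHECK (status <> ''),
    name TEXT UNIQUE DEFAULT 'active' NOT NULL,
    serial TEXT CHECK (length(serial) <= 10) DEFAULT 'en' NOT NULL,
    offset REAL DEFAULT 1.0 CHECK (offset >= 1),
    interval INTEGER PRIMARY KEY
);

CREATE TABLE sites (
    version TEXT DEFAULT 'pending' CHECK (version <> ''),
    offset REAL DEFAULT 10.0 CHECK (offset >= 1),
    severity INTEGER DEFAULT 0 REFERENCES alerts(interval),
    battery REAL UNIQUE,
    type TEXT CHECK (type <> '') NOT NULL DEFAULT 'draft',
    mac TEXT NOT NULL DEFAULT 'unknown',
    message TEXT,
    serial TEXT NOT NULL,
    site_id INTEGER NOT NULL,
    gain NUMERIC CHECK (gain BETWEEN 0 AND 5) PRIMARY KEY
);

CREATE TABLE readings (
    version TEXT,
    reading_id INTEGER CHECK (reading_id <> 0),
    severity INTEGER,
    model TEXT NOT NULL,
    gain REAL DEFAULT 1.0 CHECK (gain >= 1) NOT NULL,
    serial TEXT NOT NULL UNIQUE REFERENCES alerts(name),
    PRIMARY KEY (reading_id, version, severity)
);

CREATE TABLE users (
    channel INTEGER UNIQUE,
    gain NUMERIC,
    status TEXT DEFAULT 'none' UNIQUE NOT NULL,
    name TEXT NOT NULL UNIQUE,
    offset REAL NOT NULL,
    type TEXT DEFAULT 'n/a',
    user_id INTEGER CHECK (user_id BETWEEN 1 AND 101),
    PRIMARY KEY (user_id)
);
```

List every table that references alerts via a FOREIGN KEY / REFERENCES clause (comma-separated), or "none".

sites, readings

- sites.severity references alerts(interval).
- readings.serial references alerts(name).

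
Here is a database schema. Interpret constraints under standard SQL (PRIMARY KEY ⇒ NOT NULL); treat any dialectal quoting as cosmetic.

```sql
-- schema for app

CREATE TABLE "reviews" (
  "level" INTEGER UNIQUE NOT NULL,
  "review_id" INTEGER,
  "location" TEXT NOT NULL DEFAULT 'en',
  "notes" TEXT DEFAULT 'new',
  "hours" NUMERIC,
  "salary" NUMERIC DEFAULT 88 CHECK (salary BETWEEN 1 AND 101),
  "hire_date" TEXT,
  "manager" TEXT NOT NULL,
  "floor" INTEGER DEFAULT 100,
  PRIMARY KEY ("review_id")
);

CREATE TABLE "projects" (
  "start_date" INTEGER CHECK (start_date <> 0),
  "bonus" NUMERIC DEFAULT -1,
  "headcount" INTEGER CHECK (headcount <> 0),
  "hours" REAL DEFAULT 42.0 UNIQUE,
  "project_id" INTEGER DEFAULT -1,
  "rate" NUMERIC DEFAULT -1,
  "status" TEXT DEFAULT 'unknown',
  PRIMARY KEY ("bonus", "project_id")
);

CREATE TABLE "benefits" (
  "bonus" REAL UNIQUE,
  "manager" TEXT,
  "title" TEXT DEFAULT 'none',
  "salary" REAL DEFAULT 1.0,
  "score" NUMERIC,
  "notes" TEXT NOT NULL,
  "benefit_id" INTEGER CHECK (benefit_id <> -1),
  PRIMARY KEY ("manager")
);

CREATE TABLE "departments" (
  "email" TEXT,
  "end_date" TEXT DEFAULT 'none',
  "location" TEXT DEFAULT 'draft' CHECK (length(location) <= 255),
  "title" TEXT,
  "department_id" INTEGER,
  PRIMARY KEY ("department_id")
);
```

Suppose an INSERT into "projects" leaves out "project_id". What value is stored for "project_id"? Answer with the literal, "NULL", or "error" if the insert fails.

project_id has an explicit DEFAULT -1.
When the column is omitted from an INSERT, that default is used.

-1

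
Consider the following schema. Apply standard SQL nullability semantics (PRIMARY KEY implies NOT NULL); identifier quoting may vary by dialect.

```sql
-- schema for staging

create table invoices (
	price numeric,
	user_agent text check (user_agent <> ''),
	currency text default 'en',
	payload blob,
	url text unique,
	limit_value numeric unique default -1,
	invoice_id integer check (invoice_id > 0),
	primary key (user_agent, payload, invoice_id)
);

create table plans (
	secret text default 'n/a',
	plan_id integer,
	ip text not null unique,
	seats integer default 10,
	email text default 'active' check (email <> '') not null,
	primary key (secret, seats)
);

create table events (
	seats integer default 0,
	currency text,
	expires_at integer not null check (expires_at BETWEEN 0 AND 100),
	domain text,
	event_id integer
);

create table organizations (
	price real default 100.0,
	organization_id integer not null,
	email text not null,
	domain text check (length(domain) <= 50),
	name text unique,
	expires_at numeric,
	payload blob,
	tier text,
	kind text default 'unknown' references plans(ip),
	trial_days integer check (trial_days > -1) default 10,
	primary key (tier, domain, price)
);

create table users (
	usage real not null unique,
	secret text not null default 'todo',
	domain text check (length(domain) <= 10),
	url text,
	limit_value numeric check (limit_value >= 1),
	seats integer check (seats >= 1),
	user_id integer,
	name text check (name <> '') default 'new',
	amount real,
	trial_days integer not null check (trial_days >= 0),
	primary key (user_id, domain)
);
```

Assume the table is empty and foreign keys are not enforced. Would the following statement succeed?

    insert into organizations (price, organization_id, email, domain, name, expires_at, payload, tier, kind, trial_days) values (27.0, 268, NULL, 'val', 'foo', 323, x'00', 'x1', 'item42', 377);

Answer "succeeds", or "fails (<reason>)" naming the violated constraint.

email is explicitly set to NULL, but email is declared NOT NULL.

fails (NOT NULL on email)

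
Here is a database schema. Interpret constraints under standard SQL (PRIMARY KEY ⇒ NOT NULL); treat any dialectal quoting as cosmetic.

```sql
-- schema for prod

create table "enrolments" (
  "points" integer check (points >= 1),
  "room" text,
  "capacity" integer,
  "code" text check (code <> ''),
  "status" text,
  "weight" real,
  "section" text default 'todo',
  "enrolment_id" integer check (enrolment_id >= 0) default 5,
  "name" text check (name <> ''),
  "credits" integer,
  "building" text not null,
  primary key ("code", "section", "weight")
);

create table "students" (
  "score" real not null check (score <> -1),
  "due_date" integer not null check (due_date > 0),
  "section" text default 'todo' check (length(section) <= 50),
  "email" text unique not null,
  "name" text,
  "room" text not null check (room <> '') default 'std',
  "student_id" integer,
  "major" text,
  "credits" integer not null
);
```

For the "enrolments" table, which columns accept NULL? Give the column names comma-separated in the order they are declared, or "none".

points, room, capacity, status, enrolment_id, name, credits

- points: CHECK does not forbid NULL (a CHECK constraint passes when its expression is NULL) → nullable.
- room: no NOT NULL constraint applies → nullable.
- capacity: no NOT NULL constraint applies → nullable.
- code: part of the PRIMARY KEY, which implies NOT NULL → not nullable.
- status: no NOT NULL constraint applies → nullable.
- weight: part of the PRIMARY KEY, which implies NOT NULL → not nullable.
- section: part of the PRIMARY KEY, which implies NOT NULL → not nullable.
- enrolment_id: CHECK does not forbid NULL (a CHECK constraint passes when its expression is NULL) → nullable.
- name: CHECK does not forbid NULL (a CHECK constraint passes when its expression is NULL) → nullable.
- credits: no NOT NULL constraint applies → nullable.
- building: declared NOT NULL → not nullable.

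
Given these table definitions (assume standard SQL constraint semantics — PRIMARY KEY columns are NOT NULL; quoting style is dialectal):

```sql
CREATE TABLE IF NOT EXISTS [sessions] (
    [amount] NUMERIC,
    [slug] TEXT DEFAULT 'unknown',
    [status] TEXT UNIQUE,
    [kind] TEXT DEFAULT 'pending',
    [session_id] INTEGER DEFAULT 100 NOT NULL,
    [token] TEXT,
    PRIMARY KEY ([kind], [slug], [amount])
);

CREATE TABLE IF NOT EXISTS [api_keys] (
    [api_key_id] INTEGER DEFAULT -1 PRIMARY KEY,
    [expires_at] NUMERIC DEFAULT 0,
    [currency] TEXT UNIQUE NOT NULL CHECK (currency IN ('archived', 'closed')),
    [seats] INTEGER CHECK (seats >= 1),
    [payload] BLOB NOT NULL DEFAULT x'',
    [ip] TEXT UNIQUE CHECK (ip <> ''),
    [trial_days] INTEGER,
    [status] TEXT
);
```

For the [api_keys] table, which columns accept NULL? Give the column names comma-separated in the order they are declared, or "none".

expires_at, seats, ip, trial_days, status

- api_key_id: part of the PRIMARY KEY, which implies NOT NULL → not nullable.
- expires_at: DEFAULT only fills an omitted column; an explicit NULL is still allowed → nullable.
- currency: declared NOT NULL → not nullable.
- seats: CHECK does not forbid NULL (a CHECK constraint passes when its expression is NULL) → nullable.
- payload: declared NOT NULL → not nullable.
- ip: CHECK does not forbid NULL (a CHECK constraint passes when its expression is NULL) → nullable.
- trial_days: no NOT NULL constraint applies → nullable.
- status: no NOT NULL constraint applies → nullable.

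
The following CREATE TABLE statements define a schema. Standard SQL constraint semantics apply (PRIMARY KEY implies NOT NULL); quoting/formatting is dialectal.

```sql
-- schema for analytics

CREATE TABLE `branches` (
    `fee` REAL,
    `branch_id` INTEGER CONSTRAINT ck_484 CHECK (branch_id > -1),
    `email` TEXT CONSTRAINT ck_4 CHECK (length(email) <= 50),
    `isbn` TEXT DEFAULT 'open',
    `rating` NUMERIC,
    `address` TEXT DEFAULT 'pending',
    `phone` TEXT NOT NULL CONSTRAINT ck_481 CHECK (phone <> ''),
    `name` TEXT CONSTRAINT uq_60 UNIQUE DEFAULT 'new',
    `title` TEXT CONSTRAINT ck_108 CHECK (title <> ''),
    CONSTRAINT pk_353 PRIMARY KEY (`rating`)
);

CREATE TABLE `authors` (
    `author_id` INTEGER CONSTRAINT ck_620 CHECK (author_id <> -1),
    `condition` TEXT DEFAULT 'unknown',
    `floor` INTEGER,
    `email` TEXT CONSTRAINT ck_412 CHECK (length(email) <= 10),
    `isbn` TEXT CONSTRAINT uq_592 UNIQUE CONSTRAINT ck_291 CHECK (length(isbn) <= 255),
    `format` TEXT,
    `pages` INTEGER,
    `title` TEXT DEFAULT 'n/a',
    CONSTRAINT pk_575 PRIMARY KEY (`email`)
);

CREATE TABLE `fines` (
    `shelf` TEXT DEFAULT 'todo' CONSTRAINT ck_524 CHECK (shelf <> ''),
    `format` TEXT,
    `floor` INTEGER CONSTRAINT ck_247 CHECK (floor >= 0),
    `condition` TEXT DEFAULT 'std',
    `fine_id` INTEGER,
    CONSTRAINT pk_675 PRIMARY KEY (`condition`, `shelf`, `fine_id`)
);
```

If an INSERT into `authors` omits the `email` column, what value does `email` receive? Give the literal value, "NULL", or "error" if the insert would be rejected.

error

email has no DEFAULT clause.
Omitting it would insert NULL, but it is part of the PRIMARY KEY, so the INSERT fails.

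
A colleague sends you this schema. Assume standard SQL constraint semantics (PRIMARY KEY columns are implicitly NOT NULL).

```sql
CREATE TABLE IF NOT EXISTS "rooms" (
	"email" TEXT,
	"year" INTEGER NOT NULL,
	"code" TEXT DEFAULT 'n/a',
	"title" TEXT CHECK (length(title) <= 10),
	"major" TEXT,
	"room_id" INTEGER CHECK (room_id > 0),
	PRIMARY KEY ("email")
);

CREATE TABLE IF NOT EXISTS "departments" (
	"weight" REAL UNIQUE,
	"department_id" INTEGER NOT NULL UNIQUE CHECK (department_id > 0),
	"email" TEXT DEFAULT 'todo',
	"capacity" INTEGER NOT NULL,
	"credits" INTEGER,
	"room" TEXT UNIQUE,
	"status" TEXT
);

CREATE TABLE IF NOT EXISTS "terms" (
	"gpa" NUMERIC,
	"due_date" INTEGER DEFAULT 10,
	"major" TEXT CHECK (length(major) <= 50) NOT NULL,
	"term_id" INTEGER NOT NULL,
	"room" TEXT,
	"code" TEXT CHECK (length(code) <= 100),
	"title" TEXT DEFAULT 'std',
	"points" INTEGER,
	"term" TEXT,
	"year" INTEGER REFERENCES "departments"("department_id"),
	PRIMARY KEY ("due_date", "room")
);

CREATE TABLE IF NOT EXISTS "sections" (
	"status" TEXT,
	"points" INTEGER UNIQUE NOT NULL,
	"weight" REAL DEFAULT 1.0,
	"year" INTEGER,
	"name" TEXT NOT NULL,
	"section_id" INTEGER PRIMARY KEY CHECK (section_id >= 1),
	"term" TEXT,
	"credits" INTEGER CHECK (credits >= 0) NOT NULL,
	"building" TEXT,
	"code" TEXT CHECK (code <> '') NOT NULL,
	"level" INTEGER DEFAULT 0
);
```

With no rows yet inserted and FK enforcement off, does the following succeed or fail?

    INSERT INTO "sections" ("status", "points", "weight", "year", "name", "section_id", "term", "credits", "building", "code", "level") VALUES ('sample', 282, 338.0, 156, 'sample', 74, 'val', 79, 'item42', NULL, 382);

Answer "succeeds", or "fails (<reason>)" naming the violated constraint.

code is explicitly set to NULL, but code is declared NOT NULL.

fails (NOT NULL on code)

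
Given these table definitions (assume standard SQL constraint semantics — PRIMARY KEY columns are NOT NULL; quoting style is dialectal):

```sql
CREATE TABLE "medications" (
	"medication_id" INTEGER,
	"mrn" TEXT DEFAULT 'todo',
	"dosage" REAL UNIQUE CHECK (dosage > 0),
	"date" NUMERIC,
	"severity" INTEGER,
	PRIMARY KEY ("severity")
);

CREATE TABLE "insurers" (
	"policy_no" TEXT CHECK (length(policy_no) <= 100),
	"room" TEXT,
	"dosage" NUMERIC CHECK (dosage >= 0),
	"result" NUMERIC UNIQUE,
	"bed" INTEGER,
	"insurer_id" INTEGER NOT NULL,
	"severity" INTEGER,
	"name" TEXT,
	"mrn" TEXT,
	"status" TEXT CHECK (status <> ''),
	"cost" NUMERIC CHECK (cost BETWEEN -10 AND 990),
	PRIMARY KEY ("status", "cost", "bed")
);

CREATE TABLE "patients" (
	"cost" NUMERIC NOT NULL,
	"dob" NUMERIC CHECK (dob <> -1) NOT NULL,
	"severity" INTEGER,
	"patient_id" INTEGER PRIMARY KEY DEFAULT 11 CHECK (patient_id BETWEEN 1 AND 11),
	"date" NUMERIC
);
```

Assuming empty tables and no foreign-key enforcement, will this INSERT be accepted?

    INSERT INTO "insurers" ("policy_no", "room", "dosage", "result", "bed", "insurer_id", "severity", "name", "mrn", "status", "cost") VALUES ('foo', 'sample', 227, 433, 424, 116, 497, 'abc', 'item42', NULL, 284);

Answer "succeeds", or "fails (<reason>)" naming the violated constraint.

fails (NOT NULL on status)

status is explicitly set to NULL, but status is part of the PRIMARY KEY (implied NOT NULL).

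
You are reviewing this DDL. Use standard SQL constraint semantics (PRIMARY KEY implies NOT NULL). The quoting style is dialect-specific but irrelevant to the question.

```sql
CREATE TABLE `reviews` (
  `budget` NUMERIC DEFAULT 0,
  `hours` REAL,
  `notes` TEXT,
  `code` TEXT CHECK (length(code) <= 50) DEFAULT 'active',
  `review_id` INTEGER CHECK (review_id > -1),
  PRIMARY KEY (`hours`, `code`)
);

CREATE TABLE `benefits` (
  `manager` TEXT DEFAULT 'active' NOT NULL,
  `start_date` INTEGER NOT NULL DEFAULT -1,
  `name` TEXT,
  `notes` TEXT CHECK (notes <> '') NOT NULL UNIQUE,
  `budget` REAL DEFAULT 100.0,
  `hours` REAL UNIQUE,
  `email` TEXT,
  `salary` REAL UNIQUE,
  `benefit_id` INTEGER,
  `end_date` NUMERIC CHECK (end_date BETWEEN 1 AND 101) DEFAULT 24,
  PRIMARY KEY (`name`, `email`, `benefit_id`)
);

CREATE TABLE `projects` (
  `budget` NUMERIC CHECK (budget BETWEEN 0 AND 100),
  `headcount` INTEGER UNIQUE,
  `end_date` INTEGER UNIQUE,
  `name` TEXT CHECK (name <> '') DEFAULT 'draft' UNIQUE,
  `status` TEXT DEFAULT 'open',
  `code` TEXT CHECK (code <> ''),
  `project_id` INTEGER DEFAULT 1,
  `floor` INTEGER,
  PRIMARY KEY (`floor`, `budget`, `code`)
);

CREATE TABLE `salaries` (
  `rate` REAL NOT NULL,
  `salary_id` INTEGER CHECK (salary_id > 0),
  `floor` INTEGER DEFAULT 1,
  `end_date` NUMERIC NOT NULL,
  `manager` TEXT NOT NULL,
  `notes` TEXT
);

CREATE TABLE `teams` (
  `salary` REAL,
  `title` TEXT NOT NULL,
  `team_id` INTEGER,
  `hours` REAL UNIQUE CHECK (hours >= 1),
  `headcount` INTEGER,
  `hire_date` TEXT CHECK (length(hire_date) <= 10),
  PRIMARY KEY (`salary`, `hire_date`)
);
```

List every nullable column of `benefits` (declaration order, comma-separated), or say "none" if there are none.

- manager: declared NOT NULL → not nullable.
- start_date: declared NOT NULL → not nullable.
- name: part of the PRIMARY KEY, which implies NOT NULL → not nullable.
- notes: declared NOT NULL → not nullable.
- budget: DEFAULT only fills an omitted column; an explicit NULL is still allowed → nullable.
- hours: UNIQUE does not imply NOT NULL → nullable.
- email: part of the PRIMARY KEY, which implies NOT NULL → not nullable.
- salary: UNIQUE does not imply NOT NULL → nullable.
- benefit_id: part of the PRIMARY KEY, which implies NOT NULL → not nullable.
- end_date: CHECK does not forbid NULL (a CHECK constraint passes when its expression is NULL) → nullable.

budget, hours, salary, end_date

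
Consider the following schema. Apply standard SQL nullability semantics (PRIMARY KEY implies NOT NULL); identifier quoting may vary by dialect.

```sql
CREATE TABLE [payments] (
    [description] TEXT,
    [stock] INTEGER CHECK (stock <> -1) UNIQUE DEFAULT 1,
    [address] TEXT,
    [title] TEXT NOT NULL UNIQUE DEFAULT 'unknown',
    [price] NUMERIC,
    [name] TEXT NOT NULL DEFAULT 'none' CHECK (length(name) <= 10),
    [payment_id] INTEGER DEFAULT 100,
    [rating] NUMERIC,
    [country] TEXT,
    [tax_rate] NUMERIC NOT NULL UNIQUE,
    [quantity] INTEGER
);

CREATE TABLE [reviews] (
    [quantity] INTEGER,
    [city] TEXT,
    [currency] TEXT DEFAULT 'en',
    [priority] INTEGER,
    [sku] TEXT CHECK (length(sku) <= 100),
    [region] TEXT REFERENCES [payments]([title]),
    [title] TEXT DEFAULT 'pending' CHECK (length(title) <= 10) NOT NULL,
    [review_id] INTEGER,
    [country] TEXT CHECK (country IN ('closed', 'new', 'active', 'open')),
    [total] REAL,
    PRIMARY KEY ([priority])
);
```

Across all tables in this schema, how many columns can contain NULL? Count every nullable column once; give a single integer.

16

payments: 8 nullable (description, stock, address, price, payment_id, rating, country, quantity — PK none and explicit NOT NULL columns excluded).
reviews: 8 nullable (quantity, city, currency, sku, region, review_id, country, total — PK (priority) and explicit NOT NULL columns excluded).
Total: 8 + 8 = 16.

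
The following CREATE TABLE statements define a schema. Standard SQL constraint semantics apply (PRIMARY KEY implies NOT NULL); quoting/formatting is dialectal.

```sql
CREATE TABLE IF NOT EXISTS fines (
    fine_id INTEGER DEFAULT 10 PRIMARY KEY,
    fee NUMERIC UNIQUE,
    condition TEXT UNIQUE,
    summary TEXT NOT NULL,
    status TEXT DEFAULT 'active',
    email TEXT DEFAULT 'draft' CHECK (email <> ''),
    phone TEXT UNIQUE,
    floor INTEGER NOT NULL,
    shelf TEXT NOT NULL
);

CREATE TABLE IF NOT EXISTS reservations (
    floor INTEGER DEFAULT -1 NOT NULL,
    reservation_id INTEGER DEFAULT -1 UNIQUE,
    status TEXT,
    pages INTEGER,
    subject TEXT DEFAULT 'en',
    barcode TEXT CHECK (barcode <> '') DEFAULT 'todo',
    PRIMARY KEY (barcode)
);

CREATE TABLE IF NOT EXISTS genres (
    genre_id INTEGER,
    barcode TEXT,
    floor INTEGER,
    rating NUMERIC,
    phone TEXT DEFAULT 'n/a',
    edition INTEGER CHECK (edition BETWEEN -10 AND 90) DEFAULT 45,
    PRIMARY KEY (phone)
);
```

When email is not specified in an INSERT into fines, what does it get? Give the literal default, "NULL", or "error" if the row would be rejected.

email has an explicit DEFAULT 'draft'.
When the column is omitted from an INSERT, that default is used.

'draft'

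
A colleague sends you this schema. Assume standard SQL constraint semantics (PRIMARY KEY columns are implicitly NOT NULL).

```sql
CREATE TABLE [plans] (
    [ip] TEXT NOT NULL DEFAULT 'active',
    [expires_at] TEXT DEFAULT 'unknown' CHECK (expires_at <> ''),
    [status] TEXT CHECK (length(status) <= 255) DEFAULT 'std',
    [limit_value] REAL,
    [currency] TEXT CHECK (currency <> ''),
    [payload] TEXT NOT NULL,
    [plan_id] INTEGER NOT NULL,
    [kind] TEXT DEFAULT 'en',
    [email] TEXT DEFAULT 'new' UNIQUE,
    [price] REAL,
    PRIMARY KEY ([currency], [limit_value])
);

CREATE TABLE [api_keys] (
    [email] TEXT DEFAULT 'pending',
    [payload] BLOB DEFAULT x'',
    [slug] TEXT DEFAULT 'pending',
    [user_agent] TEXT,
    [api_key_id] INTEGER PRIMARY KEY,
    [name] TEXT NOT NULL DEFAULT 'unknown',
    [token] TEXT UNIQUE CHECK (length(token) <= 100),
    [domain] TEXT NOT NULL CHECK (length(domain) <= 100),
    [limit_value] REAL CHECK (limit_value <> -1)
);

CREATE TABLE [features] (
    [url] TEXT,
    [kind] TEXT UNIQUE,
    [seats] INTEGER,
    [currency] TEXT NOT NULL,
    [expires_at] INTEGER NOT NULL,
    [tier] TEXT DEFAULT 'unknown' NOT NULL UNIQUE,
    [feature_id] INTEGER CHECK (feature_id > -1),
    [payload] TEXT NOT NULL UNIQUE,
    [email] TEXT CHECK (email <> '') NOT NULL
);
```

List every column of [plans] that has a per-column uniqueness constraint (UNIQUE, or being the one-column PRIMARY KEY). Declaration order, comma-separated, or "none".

- ip: no UNIQUE or single-column PK constraint.
- expires_at: no UNIQUE or single-column PK constraint.
- status: no UNIQUE or single-column PK constraint.
- limit_value: part of a composite PRIMARY KEY — only the tuple is unique, not this column on its own.
- currency: part of a composite PRIMARY KEY — only the tuple is unique, not this column on its own.
- payload: no UNIQUE or single-column PK constraint.
- plan_id: no UNIQUE or single-column PK constraint.
- kind: no UNIQUE or single-column PK constraint.
- email: declared UNIQUE → unique.
- price: no UNIQUE or single-column PK constraint.

email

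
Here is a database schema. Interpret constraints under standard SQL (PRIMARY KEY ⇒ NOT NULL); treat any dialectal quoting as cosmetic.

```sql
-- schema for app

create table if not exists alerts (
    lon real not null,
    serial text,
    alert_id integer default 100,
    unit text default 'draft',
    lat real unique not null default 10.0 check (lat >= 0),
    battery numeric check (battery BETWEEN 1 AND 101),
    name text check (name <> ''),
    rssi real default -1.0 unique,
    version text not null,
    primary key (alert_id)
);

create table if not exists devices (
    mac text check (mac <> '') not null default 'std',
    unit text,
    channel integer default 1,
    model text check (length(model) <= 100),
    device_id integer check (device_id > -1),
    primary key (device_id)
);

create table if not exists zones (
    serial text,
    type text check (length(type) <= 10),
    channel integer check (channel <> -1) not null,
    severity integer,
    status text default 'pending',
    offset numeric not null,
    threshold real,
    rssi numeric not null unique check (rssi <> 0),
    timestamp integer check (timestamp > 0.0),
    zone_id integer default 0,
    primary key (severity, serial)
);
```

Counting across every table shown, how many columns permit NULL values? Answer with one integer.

alerts: 5 nullable (serial, unit, battery, name, rssi — PK (alert_id) and explicit NOT NULL columns excluded).
devices: 3 nullable (unit, channel, model — PK (device_id) and explicit NOT NULL columns excluded).
zones: 5 nullable (type, status, threshold, timestamp, zone_id — PK (severity, serial) and explicit NOT NULL columns excluded).
Total: 5 + 3 + 5 = 13.

13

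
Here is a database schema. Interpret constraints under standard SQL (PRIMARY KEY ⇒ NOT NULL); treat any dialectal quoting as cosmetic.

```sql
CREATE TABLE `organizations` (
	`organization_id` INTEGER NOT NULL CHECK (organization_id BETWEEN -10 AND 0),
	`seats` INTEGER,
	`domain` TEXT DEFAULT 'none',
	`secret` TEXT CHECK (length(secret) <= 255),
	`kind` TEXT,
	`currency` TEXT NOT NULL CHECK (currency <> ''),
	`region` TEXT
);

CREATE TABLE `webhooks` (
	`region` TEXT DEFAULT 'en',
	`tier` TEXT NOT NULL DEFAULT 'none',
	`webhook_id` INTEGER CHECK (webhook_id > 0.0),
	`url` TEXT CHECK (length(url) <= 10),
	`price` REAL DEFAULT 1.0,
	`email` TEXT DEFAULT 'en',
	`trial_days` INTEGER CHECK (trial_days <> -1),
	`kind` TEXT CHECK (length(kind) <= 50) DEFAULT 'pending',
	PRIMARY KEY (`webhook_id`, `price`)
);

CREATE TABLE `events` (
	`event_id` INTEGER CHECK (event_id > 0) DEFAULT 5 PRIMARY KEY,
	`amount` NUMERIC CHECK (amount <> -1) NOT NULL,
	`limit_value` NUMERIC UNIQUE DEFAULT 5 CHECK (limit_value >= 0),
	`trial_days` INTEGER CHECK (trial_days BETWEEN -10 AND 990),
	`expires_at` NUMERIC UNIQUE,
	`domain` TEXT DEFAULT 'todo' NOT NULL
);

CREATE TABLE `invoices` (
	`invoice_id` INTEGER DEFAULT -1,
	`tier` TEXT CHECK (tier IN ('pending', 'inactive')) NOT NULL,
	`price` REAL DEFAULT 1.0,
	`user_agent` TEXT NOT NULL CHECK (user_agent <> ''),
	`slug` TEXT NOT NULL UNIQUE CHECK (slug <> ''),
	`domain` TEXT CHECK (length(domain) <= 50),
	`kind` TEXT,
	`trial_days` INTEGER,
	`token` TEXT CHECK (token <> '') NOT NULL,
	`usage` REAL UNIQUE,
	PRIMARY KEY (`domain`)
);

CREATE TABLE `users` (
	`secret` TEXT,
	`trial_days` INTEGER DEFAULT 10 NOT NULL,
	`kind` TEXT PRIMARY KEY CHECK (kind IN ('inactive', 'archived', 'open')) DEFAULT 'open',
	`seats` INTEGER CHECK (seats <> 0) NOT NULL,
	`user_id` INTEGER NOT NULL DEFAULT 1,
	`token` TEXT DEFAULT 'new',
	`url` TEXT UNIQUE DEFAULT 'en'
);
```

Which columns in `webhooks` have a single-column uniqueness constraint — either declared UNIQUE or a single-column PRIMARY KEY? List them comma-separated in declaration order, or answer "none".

- region: no UNIQUE or single-column PK constraint.
- tier: no UNIQUE or single-column PK constraint.
- webhook_id: part of a composite PRIMARY KEY — only the tuple is unique, not this column on its own.
- url: no UNIQUE or single-column PK constraint.
- price: part of a composite PRIMARY KEY — only the tuple is unique, not this column on its own.
- email: no UNIQUE or single-column PK constraint.
- trial_days: no UNIQUE or single-column PK constraint.
- kind: no UNIQUE or single-column PK constraint.

none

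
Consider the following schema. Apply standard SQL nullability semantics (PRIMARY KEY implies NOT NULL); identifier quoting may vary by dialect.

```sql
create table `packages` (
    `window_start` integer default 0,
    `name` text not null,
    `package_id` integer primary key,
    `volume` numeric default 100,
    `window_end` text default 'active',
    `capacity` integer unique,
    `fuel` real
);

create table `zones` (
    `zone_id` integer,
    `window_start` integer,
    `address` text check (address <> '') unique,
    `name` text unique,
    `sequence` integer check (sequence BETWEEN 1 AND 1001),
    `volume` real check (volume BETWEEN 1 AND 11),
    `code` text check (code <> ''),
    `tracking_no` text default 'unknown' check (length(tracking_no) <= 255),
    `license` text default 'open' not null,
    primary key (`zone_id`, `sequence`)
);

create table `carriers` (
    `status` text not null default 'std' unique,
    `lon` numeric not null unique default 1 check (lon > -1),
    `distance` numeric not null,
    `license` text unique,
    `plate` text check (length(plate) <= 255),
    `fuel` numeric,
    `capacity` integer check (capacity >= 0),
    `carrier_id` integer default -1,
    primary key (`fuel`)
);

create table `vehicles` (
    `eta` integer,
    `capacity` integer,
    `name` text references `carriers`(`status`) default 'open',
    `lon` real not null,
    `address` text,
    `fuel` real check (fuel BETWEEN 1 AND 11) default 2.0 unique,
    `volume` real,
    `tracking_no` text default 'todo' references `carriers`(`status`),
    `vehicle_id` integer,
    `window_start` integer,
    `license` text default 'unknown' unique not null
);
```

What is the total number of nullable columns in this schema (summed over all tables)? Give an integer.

packages: 5 nullable (window_start, volume, window_end, capacity, fuel — PK (package_id) and explicit NOT NULL columns excluded).
zones: 6 nullable (window_start, address, name, volume, code, tracking_no — PK (zone_id, sequence) and explicit NOT NULL columns excluded).
carriers: 4 nullable (license, plate, capacity, carrier_id — PK (fuel) and explicit NOT NULL columns excluded).
vehicles: 9 nullable (eta, capacity, name, address, fuel, volume, tracking_no, vehicle_id, window_start — PK none and explicit NOT NULL columns excluded).
Total: 5 + 6 + 4 + 9 = 24.

24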